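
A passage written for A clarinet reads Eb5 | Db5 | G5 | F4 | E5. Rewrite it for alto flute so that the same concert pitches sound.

F5 Eb5 A5 G4 F#5

First find concert pitch: the A clarinet sounds a minor third below written, so Eb5 Db5 G5 F4 E5 sounds C5 Bb4 E5 D4 C#5.
Then write for alto flute: it sounds a perfect fourth below written, so the part must be a perfect fourth above concert.
C5 → F5
Bb4 → Eb5
E5 → A5
D4 → G4
C#5 → F#5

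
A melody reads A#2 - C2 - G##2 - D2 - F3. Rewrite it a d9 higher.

Bb3 Dbb3 A3 Ebb3 Gbb4

A diminished ninth up from A#2 gives Bb3.
C2: a ninth up reaches D, and 12 semitones makes it Dbb3.
G##2: a ninth up reaches A, and 12 semitones makes it A3.
D2 up a diminished ninth is Ebb3.
A diminished ninth up from F3 gives Gbb4.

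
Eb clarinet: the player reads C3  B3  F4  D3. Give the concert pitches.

The Eb clarinet sounds a minor third above written, so transpose each written note up a minor third.
C3 -> Eb3
B3 -> D4
F4 -> Ab4
D3 -> F3

Eb3 D4 Ab4 F3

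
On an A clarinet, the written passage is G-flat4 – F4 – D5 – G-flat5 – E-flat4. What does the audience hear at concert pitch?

The A clarinet sounds a minor third below written, so transpose each written note down a minor third.
Gb4 becomes Eb4
F4 becomes D4
D5 becomes B4
Gb5 becomes Eb5
Eb4 becomes C4

Eb4 D4 B4 Eb5 C4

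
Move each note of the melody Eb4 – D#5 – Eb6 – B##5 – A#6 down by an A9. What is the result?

Dbb3 C4 Dbb5 A#4 G5

Eb4 → Dbb3
D#5 → C4
Eb6 → Dbb5
B##5 → A#4
A#6 → G5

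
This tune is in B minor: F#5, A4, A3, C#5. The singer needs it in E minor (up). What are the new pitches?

B5 D5 D4 F#5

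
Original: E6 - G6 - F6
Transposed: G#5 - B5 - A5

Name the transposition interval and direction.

down a minor sixth

Take the first pair: E6 → G#5. E to G spans 6 letter names, so the interval is some kind of sixth.
G#5 to E6 is 8 semitones, which makes it a minor sixth; the second version is lower, so the direction is down.
Checking another pair — F6 → A5 — gives the same interval.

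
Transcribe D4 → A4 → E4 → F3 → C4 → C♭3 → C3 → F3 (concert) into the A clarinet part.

F4 C5 G4 Ab3 Eb4 Ebb3 Eb3 Ab3

The A clarinet sounds a minor third below written, so the written part must be a minor third above concert — transpose each note up.
D4 -> F4
A4 -> C5
E4 -> G4
F3 -> Ab3
C4 -> Eb4
Cb3 -> Ebb3
C3 -> Eb3
F3 -> Ab3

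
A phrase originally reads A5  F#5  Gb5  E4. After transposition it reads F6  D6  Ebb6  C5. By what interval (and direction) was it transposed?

up a minor sixth

Take the first pair: A5 → F6. A to F spans 6 letter names, so the interval is some kind of sixth.
A5 to F6 is 8 semitones, which makes it a minor sixth; the second version is higher, so the direction is up.
Checking another pair — E4 → C5 — gives the same interval.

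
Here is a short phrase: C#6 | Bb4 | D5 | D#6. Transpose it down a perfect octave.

C#5 Bb3 D4 D#5

C#6: an octave down reaches C, and 12 semitones makes it C#5.
Bb4 down a perfect octave is Bb3.
D5 down a perfect octave is D4.
A perfect octave down from D#6 gives D#5.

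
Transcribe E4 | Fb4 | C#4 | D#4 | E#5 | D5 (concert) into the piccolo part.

E3 Fb3 C#3 D#3 E#4 D4

The piccolo sounds a perfect octave above written, so the written part must be a perfect octave below concert — transpose each note down.
E4 gives E3
Fb4 gives Fb3
C#4 gives C#3
D#4 gives D#3
E#5 gives E#4
D5 gives D4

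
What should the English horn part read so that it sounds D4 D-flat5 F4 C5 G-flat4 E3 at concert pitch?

A4 Ab5 C5 G5 Db5 B3

Written C4 sounds as F3 on the English horn, so concert pitches are written a perfect fifth up.
D4 to A4
Db5 to Ab5
F4 to C5
C5 to G5
Gb4 to Db5
E3 to B3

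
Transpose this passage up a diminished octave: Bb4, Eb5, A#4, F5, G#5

Bb4 up a diminished octave is Bbb5.
A diminished octave up from Eb5 gives Ebb6.
A diminished octave up from A#4 gives A5.
F5: an octave up reaches F, and 11 semitones makes it Fb6.
G#5 up a diminished octave is G6.

Bbb5 Ebb6 A5 Fb6 G6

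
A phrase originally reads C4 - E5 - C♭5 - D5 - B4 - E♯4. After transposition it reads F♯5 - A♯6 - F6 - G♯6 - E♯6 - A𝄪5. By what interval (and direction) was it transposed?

up an augmented eleventh

From C4 to F#5 is 11 letter names — an eleventh of some quality.
C4 to F#5 is 18 semitones, which makes it an augmented eleventh; the second version is higher, so the direction is up.
Checking another pair — E#4 → A##5 — gives the same interval.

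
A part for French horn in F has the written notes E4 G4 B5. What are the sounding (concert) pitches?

The French horn in F sounds a perfect fifth below written, so transpose each written note down a perfect fifth.
E4 to A3
G4 to C4
B5 to E5

A3 C4 E5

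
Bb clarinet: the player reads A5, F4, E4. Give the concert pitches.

Written C4 on the Bb clarinet sounds as Bb3, a major second lower; apply that shift to every note.
A5 to G5
F4 to Eb4
E4 to D4

G5 Eb4 D4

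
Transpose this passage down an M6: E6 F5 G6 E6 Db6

G5 Ab4 Bb5 G5 Fb5

E6 down a major sixth is G5.
F5 down a major sixth is Ab4.
G6 down a major sixth is Bb5.
E6 down a major sixth is G5.
Db6 down a major sixth is Fb5.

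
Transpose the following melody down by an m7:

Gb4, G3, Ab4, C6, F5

Ab3 A2 Bb3 D5 G4

Gb4 → Ab3
G3 → A2
Ab4 → Bb3
C6 → D5
F5 → G4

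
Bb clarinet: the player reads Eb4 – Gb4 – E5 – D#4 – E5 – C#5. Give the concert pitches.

Db4 Fb4 D5 C#4 D5 B4

Written C4 on the Bb clarinet sounds as Bb3, a major second lower; apply that shift to every note.
Eb4 -> Db4
Gb4 -> Fb4
E5 -> D5
D#4 -> C#4
E5 -> D5
C#5 -> B4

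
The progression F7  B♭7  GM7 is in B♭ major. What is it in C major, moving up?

G7 C7 AM7

B♭ major up to C major is a major second; each chord root moves by that interval while the quality stays the same.
F7: root F up a major second → G, giving G7.
B♭7: root B♭ up a major second → C, giving C7.
GM7: root G up a major second → A, giving AM7.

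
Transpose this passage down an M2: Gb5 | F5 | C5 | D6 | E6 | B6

Fb5 Eb5 Bb4 C6 D6 A6

Gb5 → Fb5
F5 → Eb5
C5 → Bb4
D6 → C6
E6 → D6
B6 → A6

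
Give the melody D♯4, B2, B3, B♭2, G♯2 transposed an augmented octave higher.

D#4 -> D##5
B2 -> B#3
B3 -> B#4
Bb2 -> B3
G#2 -> G##3

D##5 B#3 B#4 B3 G##3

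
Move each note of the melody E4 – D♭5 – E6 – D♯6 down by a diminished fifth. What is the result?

A#3 G4 A#5 G##5

E4 gives A#3
Db5 gives G4
E6 gives A#5
D#6 gives G##5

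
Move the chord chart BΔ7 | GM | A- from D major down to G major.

EΔ7 CM D-

D major down to G major is a perfect fifth; each chord root moves by that interval while the quality stays the same.
BΔ7: root B down a perfect fifth → E, giving EΔ7.
GM: root G down a perfect fifth → C, giving CM.
A-: root A down a perfect fifth → D, giving D-.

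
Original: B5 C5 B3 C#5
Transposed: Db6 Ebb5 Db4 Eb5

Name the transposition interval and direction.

Take the first pair: B5 → Db6. B to D spans 3 letter names, so the interval is some kind of third.
B5 to Db6 is 2 semitones, which makes it a diminished third; the second version is higher, so the direction is up.
Checking another pair — C#5 → Eb5 — gives the same interval.

up a diminished third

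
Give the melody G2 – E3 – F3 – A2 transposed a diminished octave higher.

Gb3 Eb4 Fb4 Ab3

G2 to Gb3
E3 to Eb4
F3 to Fb4
A2 to Ab3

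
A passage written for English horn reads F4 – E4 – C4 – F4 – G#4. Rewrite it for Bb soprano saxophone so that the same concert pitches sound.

C4 B3 G3 C4 D#4

First find concert pitch: the English horn sounds a perfect fifth below written, so F4 E4 C4 F4 G#4 sounds Bb3 A3 F3 Bb3 C#4.
Then write for Bb soprano saxophone: it sounds a major second below written, so the part must be a major second above concert.
Bb3 → C4
A3 → B3
F3 → G3
Bb3 → C4
C#4 → D#4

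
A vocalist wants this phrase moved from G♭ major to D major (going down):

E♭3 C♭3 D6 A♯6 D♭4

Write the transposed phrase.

From G♭ down to D is a diminished fourth; apply that to each pitch.
Eb3 → B2
Cb3 → G2
D6 → A#5
A#6 → E##6
Db4 → A3

B2 G2 A#5 E##6 A3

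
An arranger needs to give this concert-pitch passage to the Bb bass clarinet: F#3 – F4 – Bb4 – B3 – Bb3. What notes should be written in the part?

G#4 G5 C6 C#5 C5

The Bb bass clarinet sounds a major ninth below written, so the written part must be a major ninth above concert — transpose each note up.
F#3 → G#4
F4 → G5
Bb4 → C6
B3 → C#5
Bb3 → C5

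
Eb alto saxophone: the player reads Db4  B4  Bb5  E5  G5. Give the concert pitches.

Fb3 D4 Db5 G4 Bb4

The Eb alto saxophone sounds a major sixth below written, so transpose each written note down a major sixth.
Db4 -> Fb3
B4 -> D4
Bb5 -> Db5
E5 -> G4
G5 -> Bb4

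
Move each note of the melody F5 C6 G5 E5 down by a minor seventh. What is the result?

G4 D5 A4 F#4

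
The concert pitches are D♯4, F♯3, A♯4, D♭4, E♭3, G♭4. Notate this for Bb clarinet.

E#4 G#3 B#4 Eb4 F3 Ab4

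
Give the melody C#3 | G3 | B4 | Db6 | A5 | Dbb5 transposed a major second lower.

B2 F3 A4 Cb6 G5 Cbb5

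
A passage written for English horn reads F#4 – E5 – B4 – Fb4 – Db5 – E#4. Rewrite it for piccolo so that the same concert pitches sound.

B2 A3 E3 Bbb2 Gb3 A#2

First find concert pitch: the English horn sounds a perfect fifth below written, so F#4 E5 B4 Fb4 Db5 E#4 sounds B3 A4 E4 Bbb3 Gb4 A#3.
Then write for piccolo: it sounds a perfect octave above written, so the part must be a perfect octave below concert.
B3 → B2
A4 → A3
E4 → E3
Bbb3 → Bbb2
Gb4 → Gb3
A#3 → A#2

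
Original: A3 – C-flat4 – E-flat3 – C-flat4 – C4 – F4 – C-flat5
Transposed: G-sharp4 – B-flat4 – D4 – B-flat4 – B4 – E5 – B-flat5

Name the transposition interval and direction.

up a major seventh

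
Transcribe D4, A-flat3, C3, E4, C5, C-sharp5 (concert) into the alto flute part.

The alto flute sounds a perfect fourth below written, so the written part must be a perfect fourth above concert — transpose each note up.
D4 to G4
Ab3 to Db4
C3 to F3
E4 to A4
C5 to F5
C#5 to F#5

G4 Db4 F3 A4 F5 F#5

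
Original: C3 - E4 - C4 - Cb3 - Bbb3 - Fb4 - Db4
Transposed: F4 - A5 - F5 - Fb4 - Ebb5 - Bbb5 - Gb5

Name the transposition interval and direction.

up a perfect eleventh

From C3 to F4 is 11 letter names — an eleventh of some quality.
C3 to F4 is 17 semitones, which makes it a perfect eleventh; the second version is higher, so the direction is up.
Checking another pair — Db4 → Gb5 — gives the same interval.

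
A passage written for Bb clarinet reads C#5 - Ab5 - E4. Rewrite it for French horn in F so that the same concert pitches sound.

F#5 Db6 A4

First find concert pitch: the Bb clarinet sounds a major second below written, so C#5 Ab5 E4 sounds B4 Gb5 D4.
Then write for French horn in F: it sounds a perfect fifth below written, so the part must be a perfect fifth above concert.
B4 → F#5
Gb5 → Db6
D4 → A4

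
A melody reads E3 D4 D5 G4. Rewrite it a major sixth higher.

C#4 B4 B5 E5

E3 up a major sixth is C#4.
D4 up a major sixth is B4.
D5: a sixth up reaches B, and 9 semitones makes it B5.
G4: a sixth up reaches E, and 9 semitones makes it E5.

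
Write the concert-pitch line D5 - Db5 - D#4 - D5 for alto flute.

G5 Gb5 G#4 G5

The alto flute sounds a perfect fourth below written, so the written part must be a perfect fourth above concert — transpose each note up.
D5 -> G5
Db5 -> Gb5
D#4 -> G#4
D5 -> G5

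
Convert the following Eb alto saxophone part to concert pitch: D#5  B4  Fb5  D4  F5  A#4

F#4 D4 Abb4 F3 Ab4 C#4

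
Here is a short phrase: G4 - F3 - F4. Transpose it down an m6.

G4 → B3
F3 → A2
F4 → A3

B3 A2 A3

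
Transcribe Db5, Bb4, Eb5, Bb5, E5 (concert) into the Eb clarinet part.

Bb4 G4 C5 G5 C#5

The Eb clarinet sounds a minor third above written, so the written part must be a minor third below concert — transpose each note down.
Db5 -> Bb4
Bb4 -> G4
Eb5 -> C5
Bb5 -> G5
E5 -> C#5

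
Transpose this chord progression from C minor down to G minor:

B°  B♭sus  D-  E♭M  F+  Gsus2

F#° Fsus A- BbM C+ Dsus2

C minor down to G minor is a perfect fourth; each chord root moves by that interval while the quality stays the same.
B°: root B down a perfect fourth → F#, giving F#°.
B♭sus: root B♭ down a perfect fourth → F, giving Fsus.
D-: root D down a perfect fourth → A, giving A-.
E♭M: root E♭ down a perfect fourth → Bb, giving BbM.
F+: root F down a perfect fourth → C, giving C+.
Gsus2: root G down a perfect fourth → D, giving Dsus2.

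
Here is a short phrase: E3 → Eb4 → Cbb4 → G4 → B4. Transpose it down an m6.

E3 to G#2
Eb4 to G3
Cbb4 to Ebb3
G4 to B3
B4 to D#4

G#2 G3 Ebb3 B3 D#4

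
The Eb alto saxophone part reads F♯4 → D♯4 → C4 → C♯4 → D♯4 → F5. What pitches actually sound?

A3 F#3 Eb3 E3 F#3 Ab4

The Eb alto saxophone sounds a major sixth below written, so transpose each written note down a major sixth.
F#4 gives A3
D#4 gives F#3
C4 gives Eb3
C#4 gives E3
D#4 gives F#3
F5 gives Ab4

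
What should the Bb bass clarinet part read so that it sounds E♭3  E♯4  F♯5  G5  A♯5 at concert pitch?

The Bb bass clarinet sounds a major ninth below written, so the written part must be a major ninth above concert — transpose each note up.
Eb3 gives F4
E#4 gives F##5
F#5 gives G#6
G5 gives A6
A#5 gives B#6

F4 F##5 G#6 A6 B#6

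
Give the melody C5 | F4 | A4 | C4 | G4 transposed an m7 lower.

D4 G3 B3 D3 A3

A minor seventh down from C5 gives D4.
A minor seventh down from F4 gives G3.
A4: a seventh down reaches B, and 10 semitones makes it B3.
C4: a seventh down reaches D, and 10 semitones makes it D3.
A minor seventh down from G4 gives A3.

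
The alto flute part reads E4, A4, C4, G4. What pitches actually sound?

B3 E4 G3 D4

Written C4 on the alto flute sounds as G3, a perfect fourth lower; apply that shift to every note.
E4 to B3
A4 to E4
C4 to G3
G4 to D4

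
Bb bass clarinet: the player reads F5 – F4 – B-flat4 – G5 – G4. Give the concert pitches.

Eb4 Eb3 Ab3 F4 F3

Written C4 on the Bb bass clarinet sounds as Bb2, a major ninth lower; apply that shift to every note.
F5 → Eb4
F4 → Eb3
Bb4 → Ab3
G5 → F4
G4 → F3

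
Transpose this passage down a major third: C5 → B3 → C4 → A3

Ab4 G3 Ab3 F3

C5 to Ab4
B3 to G3
C4 to Ab3
A3 to F3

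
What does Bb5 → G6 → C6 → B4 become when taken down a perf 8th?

Bb4 G5 C5 B3

A perfect octave down from Bb5 gives Bb4.
A perfect octave down from G6 gives G5.
C6: an octave down reaches C, and 12 semitones makes it C5.
A perfect octave down from B4 gives B3.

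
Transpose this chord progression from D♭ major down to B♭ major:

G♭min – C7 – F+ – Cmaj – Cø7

Ebmin A7 D+ Amaj Aø7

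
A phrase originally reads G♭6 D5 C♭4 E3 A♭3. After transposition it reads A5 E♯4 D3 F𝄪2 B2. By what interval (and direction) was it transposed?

down a diminished seventh

Take the first pair: Gb6 → A5. G to A spans 7 letter names, so the interval is some kind of seventh.
A5 to Gb6 is 9 semitones, which makes it a diminished seventh; the second version is lower, so the direction is down.
Checking another pair — Ab3 → B2 — gives the same interval.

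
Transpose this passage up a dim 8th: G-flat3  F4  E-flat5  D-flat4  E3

Gbb4 Fb5 Ebb6 Dbb5 Eb4

Gb3 -> Gbb4
F4 -> Fb5
Eb5 -> Ebb6
Db4 -> Dbb5
E3 -> Eb4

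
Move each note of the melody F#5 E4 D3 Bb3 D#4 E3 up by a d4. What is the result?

F#5 gives Bb5
E4 gives Ab4
D3 gives Gb3
Bb3 gives Ebb4
D#4 gives G4
E3 gives Ab3

Bb5 Ab4 Gb3 Ebb4 G4 Ab3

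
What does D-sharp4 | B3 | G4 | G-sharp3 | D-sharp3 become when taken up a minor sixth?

B4 G4 Eb5 E4 B3

D#4 becomes B4
B3 becomes G4
G4 becomes Eb5
G#3 becomes E4
D#3 becomes B3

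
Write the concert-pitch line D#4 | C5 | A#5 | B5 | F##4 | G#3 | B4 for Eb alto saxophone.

The Eb alto saxophone sounds a major sixth below written, so the written part must be a major sixth above concert — transpose each note up.
D#4 → B#4
C5 → A5
A#5 → F##6
B5 → G#6
F##4 → D##5
G#3 → E#4
B4 → G#5

B#4 A5 F##6 G#6 D##5 E#4 G#5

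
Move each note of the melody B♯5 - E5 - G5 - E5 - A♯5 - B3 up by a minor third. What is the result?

D#6 G5 Bb5 G5 C#6 D4

B#5 up a minor third is D#6.
E5 up a minor third is G5.
G5 up a minor third is Bb5.
E5: a third up reaches G, and 3 semitones makes it G5.
A#5: a third up reaches C, and 3 semitones makes it C#6.
A minor third up from B3 gives D4.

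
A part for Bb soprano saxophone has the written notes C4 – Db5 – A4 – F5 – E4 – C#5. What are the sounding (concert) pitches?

Bb3 Cb5 G4 Eb5 D4 B4

Written C4 on the Bb soprano saxophone sounds as Bb3, a major second lower; apply that shift to every note.
C4 → Bb3
Db5 → Cb5
A4 → G4
F5 → Eb5
E4 → D4
C#5 → B4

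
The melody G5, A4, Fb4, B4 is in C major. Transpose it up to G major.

From C up to G is a perfect fifth; apply that to each pitch.
G5 gives D6
A4 gives E5
Fb4 gives Cb5
B4 gives F#5

D6 E5 Cb5 F#5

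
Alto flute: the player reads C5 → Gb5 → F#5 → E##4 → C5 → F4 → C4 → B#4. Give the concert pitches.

The alto flute sounds a perfect fourth below written, so transpose each written note down a perfect fourth.
C5 becomes G4
Gb5 becomes Db5
F#5 becomes C#5
E##4 becomes B##3
C5 becomes G4
F4 becomes C4
C4 becomes G3
B#4 becomes F##4

G4 Db5 C#5 B##3 G4 C4 G3 F##4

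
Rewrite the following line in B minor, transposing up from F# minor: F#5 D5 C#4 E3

B5 G5 F#4 A3

From F# up to B is a perfect fourth; apply that to each pitch.
F#5 -> B5
D5 -> G5
C#4 -> F#4
E3 -> A3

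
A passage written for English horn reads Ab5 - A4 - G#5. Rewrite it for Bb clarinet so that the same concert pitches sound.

Eb5 E4 D#5

First find concert pitch: the English horn sounds a perfect fifth below written, so Ab5 A4 G#5 sounds Db5 D4 C#5.
Then write for Bb clarinet: it sounds a major second below written, so the part must be a major second above concert.
Db5 → Eb5
D4 → E4
C#5 → D#5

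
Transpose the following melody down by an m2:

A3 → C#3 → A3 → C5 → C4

G#3 B#2 G#3 B4 B3

A minor second down from A3 gives G#3.
A minor second down from C#3 gives B#2.
A minor second down from A3 gives G#3.
C5: a second down reaches B, and 1 semitone makes it B4.
C4 down a minor second is B3.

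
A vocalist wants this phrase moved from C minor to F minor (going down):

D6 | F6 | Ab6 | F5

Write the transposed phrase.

C minor to F minor down is a perfect fifth, so every note moves down by that interval.
D6 gives G5
F6 gives Bb5
Ab6 gives Db6
F5 gives Bb4

G5 Bb5 Db6 Bb4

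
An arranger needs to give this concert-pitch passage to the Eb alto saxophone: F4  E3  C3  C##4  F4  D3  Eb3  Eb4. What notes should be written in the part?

Written C4 sounds as Eb3 on the Eb alto saxophone, so concert pitches are written a major sixth up.
F4 gives D5
E3 gives C#4
C3 gives A3
C##4 gives A##4
F4 gives D5
D3 gives B3
Eb3 gives C4
Eb4 gives C5

D5 C#4 A3 A##4 D5 B3 C4 C5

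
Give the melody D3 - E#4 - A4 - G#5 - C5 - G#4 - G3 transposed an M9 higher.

D3 → E4
E#4 → F##5
A4 → B5
G#5 → A#6
C5 → D6
G#4 → A#5
G3 → A4

E4 F##5 B5 A#6 D6 A#5 A4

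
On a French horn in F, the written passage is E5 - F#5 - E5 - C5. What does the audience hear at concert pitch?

A4 B4 A4 F4

The French horn in F sounds a perfect fifth below written, so transpose each written note down a perfect fifth.
E5 becomes A4
F#5 becomes B4
E5 becomes A4
C5 becomes F4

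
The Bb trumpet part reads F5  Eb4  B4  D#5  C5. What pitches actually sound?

Written C4 on the Bb trumpet sounds as Bb3, a major second lower; apply that shift to every note.
F5 → Eb5
Eb4 → Db4
B4 → A4
D#5 → C#5
C5 → Bb4

Eb5 Db4 A4 C#5 Bb4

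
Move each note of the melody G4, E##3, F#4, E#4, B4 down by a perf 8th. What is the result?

A perfect octave down from G4 gives G3.
E##3 down a perfect octave is E##2.
F#4 down a perfect octave is F#3.
E#4: an octave down reaches E, and 12 semitones makes it E#3.
B4: an octave down reaches B, and 12 semitones makes it B3.

G3 E##2 F#3 E#3 B3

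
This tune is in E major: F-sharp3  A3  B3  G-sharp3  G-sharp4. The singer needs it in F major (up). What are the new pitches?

G3 Bb3 C4 A3 A4

From E up to F is a minor second; apply that to each pitch.
F#3 → G3
A3 → Bb3
B3 → C4
G#3 → A3
G#4 → A4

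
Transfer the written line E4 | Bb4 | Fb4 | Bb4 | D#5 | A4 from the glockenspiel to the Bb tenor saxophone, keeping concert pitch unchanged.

F#7 C8 Gb7 C8 E#8 B7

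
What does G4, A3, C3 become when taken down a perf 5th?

C4 D3 F2

G4 -> C4
A3 -> D3
C3 -> F2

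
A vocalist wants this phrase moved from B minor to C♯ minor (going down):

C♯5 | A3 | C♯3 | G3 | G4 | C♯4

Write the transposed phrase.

D#4 B2 D#2 A2 A3 D#3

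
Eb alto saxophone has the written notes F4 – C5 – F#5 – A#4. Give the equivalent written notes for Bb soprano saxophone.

First find concert pitch: the Eb alto saxophone sounds a major sixth below written, so F4 C5 F#5 A#4 sounds Ab3 Eb4 A4 C#4.
Then write for Bb soprano saxophone: it sounds a major second below written, so the part must be a major second above concert.
Ab3 → Bb3
Eb4 → F4
A4 → B4
C#4 → D#4

Bb3 F4 B4 D#4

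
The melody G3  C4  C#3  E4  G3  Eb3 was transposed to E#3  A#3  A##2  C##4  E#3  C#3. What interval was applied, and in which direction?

From G3 to E#3 is 3 letter names — a third of some quality.
E#3 to G3 is 2 semitones, which makes it a diminished third; the second version is lower, so the direction is down.
Checking another pair — Eb3 → C#3 — gives the same interval.

down a diminished third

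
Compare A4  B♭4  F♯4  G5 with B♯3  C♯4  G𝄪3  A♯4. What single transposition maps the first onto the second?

Take the first pair: A4 → B#3. A to B spans 7 letter names, so the interval is some kind of seventh.
B#3 to A4 is 9 semitones, which makes it a diminished seventh; the second version is lower, so the direction is down.
Checking another pair — G5 → A#4 — gives the same interval.

down a diminished seventh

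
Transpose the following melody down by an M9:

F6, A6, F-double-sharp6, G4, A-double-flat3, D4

A major ninth down from F6 gives Eb5.
A6 down a major ninth is G5.
A major ninth down from F##6 gives E#5.
A major ninth down from G4 gives F3.
A major ninth down from Abb3 gives Gbb2.
A major ninth down from D4 gives C3.

Eb5 G5 E#5 F3 Gbb2 C3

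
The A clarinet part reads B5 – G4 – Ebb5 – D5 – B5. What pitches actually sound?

G#5 E4 Cb5 B4 G#5

The A clarinet sounds a minor third below written, so transpose each written note down a minor third.
B5 → G#5
G4 → E4
Ebb5 → Cb5
D5 → B4
B5 → G#5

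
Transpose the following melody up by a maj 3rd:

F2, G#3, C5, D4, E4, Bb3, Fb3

A2 B#3 E5 F#4 G#4 D4 Ab3

A major third up from F2 gives A2.
G#3 up a major third is B#3.
A major third up from C5 gives E5.
A major third up from D4 gives F#4.
A major third up from E4 gives G#4.
Bb3: a third up reaches D, and 4 semitones makes it D4.
A major third up from Fb3 gives Ab3.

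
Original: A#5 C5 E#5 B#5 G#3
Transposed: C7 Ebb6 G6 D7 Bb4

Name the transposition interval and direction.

up a diminished tenth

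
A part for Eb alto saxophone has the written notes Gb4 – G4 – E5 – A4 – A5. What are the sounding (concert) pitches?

Bbb3 Bb3 G4 C4 C5

Written C4 on the Eb alto saxophone sounds as Eb3, a major sixth lower; apply that shift to every note.
Gb4 → Bbb3
G4 → Bb3
E5 → G4
A4 → C4
A5 → C5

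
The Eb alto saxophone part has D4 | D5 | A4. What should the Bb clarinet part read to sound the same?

First find concert pitch: the Eb alto saxophone sounds a major sixth below written, so D4 D5 A4 sounds F3 F4 C4.
Then write for Bb clarinet: it sounds a major second below written, so the part must be a major second above concert.
F3 → G3
F4 → G4
C4 → D4

G3 G4 D4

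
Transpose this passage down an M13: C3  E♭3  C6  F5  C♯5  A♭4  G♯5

C3 down a major thirteenth is Eb1.
Eb3 down a major thirteenth is Gb1.
A major thirteenth down from C6 gives Eb4.
A major thirteenth down from F5 gives Ab3.
C#5 down a major thirteenth is E3.
A major thirteenth down from Ab4 gives Cb3.
G#5: a thirteenth down reaches B, and 21 semitones makes it B3.

Eb1 Gb1 Eb4 Ab3 E3 Cb3 B3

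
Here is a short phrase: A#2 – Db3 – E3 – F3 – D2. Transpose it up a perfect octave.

A#3 Db4 E4 F4 D3

A perfect octave up from A#2 gives A#3.
Db3 up a perfect octave is Db4.
E3 up a perfect octave is E4.
F3: an octave up reaches F, and 12 semitones makes it F4.
A perfect octave up from D2 gives D3.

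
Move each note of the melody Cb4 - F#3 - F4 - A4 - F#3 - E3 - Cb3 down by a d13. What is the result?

E2 A##1 A#2 C##3 A##1 G##1 E1

A diminished thirteenth down from Cb4 gives E2.
F#3 down a diminished thirteenth is A##1.
A diminished thirteenth down from F4 gives A#2.
A4 down a diminished thirteenth is C##3.
F#3: a thirteenth down reaches A, and 19 semitones makes it A##1.
E3: a thirteenth down reaches G, and 19 semitones makes it G##1.
A diminished thirteenth down from Cb3 gives E1.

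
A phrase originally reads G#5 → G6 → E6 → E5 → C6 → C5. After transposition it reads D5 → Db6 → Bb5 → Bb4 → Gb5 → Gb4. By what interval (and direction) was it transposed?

From G#5 to D5 is 4 letter names — a fourth of some quality.
D5 to G#5 is 6 semitones, which makes it an augmented fourth; the second version is lower, so the direction is down.
Checking another pair — C5 → Gb4 — gives the same interval.

down an augmented fourth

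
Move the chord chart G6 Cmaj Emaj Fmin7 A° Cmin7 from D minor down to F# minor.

D minor down to F# minor is a minor sixth; each chord root moves by that interval while the quality stays the same.
G6: root G down a minor sixth → B, giving B6.
Cmaj: root C down a minor sixth → E, giving Emaj.
Emaj: root E down a minor sixth → G#, giving G#maj.
Fmin7: root F down a minor sixth → A, giving Amin7.
A°: root A down a minor sixth → C#, giving C#°.
Cmin7: root C down a minor sixth → E, giving Emin7.

B6 Emaj G#maj Amin7 C#° Emin7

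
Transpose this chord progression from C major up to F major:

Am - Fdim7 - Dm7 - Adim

C major up to F major is a perfect fourth; each chord root moves by that interval while the quality stays the same.
Am: root A up a perfect fourth → D, giving Dm.
Fdim7: root F up a perfect fourth → Bb, giving Bbdim7.
Dm7: root D up a perfect fourth → G, giving Gm7.
Adim: root A up a perfect fourth → D, giving Ddim.

Dm Bbdim7 Gm7 Ddim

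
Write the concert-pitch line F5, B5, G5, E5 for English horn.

C6 F#6 D6 B5

Written C4 sounds as F3 on the English horn, so concert pitches are written a perfect fifth up.
F5 to C6
B5 to F#6
G5 to D6
E5 to B5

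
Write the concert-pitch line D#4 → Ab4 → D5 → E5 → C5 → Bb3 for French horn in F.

A#4 Eb5 A5 B5 G5 F4

The French horn in F sounds a perfect fifth below written, so the written part must be a perfect fifth above concert — transpose each note up.
D#4 to A#4
Ab4 to Eb5
D5 to A5
E5 to B5
C5 to G5
Bb3 to F4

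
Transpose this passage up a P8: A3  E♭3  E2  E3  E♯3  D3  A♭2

A4 Eb4 E3 E4 E#4 D4 Ab3

A3 to A4
Eb3 to Eb4
E2 to E3
E3 to E4
E#3 to E#4
D3 to D4
Ab2 to Ab3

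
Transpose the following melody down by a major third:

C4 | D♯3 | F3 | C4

C4 -> Ab3
D#3 -> B2
F3 -> Db3
C4 -> Ab3

Ab3 B2 Db3 Ab3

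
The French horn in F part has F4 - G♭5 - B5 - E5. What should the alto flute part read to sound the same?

First find concert pitch: the French horn in F sounds a perfect fifth below written, so F4 G♭5 B5 E5 sounds Bb3 Cb5 E5 A4.
Then write for alto flute: it sounds a perfect fourth below written, so the part must be a perfect fourth above concert.
Bb3 → Eb4
Cb5 → Fb5
E5 → A5
A4 → D5

Eb4 Fb5 A5 D5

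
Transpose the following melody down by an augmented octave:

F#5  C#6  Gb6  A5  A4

F4 C5 Gbb5 Ab4 Ab3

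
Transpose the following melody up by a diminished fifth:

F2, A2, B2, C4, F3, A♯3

Cb3 Eb3 F3 Gb4 Cb4 E4

F2 becomes Cb3
A2 becomes Eb3
B2 becomes F3
C4 becomes Gb4
F3 becomes Cb4
A#3 becomes E4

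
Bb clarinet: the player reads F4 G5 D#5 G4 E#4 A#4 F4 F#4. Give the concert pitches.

Eb4 F5 C#5 F4 D#4 G#4 Eb4 E4

Written C4 on the Bb clarinet sounds as Bb3, a major second lower; apply that shift to every note.
F4 to Eb4
G5 to F5
D#5 to C#5
G4 to F4
E#4 to D#4
A#4 to G#4
F4 to Eb4
F#4 to E4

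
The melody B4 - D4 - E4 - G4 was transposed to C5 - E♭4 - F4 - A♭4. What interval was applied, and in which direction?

up a minor second

From B4 to C5 is 2 letter names — a second of some quality.
B4 to C5 is 1 semitone, which makes it a minor second; the second version is higher, so the direction is up.
Checking another pair — G4 → Ab4 — gives the same interval.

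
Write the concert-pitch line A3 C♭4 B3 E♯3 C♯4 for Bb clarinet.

B3 Db4 C#4 F##3 D#4

Written C4 sounds as Bb3 on the Bb clarinet, so concert pitches are written a major second up.
A3 → B3
Cb4 → Db4
B3 → C#4
E#3 → F##3
C#4 → D#4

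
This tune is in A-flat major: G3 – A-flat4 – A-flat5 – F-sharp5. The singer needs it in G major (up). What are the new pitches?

F#4 G5 G6 E#6

From A-flat up to G is a major seventh; apply that to each pitch.
G3 gives F#4
Ab4 gives G5
Ab5 gives G6
F#5 gives E#6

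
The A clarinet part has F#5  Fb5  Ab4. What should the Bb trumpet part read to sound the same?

E#5 Eb5 G4

First find concert pitch: the A clarinet sounds a minor third below written, so F#5 Fb5 Ab4 sounds D#5 Db5 F4.
Then write for Bb trumpet: it sounds a major second below written, so the part must be a major second above concert.
D#5 → E#5
Db5 → Eb5
F4 → G4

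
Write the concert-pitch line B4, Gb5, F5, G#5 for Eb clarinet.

G#4 Eb5 D5 E#5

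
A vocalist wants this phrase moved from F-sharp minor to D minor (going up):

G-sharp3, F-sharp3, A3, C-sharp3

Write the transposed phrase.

F-sharp minor to D minor up is a minor sixth, so every note moves up by that interval.
G#3 → E4
F#3 → D4
A3 → F4
C#3 → A3

E4 D4 F4 A3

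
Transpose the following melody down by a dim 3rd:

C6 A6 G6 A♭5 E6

A#5 F##6 E#6 F#5 C##6

C6 to A#5
A6 to F##6
G6 to E#6
Ab5 to F#5
E6 to C##6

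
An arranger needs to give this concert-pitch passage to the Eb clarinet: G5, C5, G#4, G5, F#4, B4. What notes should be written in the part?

E5 A4 E#4 E5 D#4 G#4

The Eb clarinet sounds a minor third above written, so the written part must be a minor third below concert — transpose each note down.
G5 becomes E5
C5 becomes A4
G#4 becomes E#4
G5 becomes E5
F#4 becomes D#4
B4 becomes G#4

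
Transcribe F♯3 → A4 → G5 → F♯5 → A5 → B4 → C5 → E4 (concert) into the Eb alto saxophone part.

Written C4 sounds as Eb3 on the Eb alto saxophone, so concert pitches are written a major sixth up.
F#3 to D#4
A4 to F#5
G5 to E6
F#5 to D#6
A5 to F#6
B4 to G#5
C5 to A5
E4 to C#5

D#4 F#5 E6 D#6 F#6 G#5 A5 C#5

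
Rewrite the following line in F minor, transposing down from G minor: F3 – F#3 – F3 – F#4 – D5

G minor to F minor down is a major second, so every note moves down by that interval.
F3 gives Eb3
F#3 gives E3
F3 gives Eb3
F#4 gives E4
D5 gives C5

Eb3 E3 Eb3 E4 C5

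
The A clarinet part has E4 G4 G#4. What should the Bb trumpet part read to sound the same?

First find concert pitch: the A clarinet sounds a minor third below written, so E4 G4 G#4 sounds C#4 E4 E#4.
Then write for Bb trumpet: it sounds a major second below written, so the part must be a major second above concert.
C#4 → D#4
E4 → F#4
E#4 → F##4

D#4 F#4 F##4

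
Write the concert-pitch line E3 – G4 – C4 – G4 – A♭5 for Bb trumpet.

F#3 A4 D4 A4 Bb5

Written C4 sounds as Bb3 on the Bb trumpet, so concert pitches are written a major second up.
E3 gives F#3
G4 gives A4
C4 gives D4
G4 gives A4
Ab5 gives Bb5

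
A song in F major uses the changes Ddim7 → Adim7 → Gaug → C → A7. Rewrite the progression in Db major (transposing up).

F major up to Db major is a minor sixth; each chord root moves by that interval while the quality stays the same.
Ddim7: root D up a minor sixth → Bb, giving Bbdim7.
Adim7: root A up a minor sixth → F, giving Fdim7.
Gaug: root G up a minor sixth → Eb, giving Ebaug.
C: root C up a minor sixth → Ab, giving Ab.
A7: root A up a minor sixth → F, giving F7.

Bbdim7 Fdim7 Ebaug Ab F7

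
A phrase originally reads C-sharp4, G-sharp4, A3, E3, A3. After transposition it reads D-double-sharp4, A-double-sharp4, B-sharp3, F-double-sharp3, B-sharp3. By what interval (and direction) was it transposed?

up an augmented second

From C#4 to D##4 is 2 letter names — a second of some quality.
C#4 to D##4 is 3 semitones, which makes it an augmented second; the second version is higher, so the direction is up.
Checking another pair — A3 → B#3 — gives the same interval.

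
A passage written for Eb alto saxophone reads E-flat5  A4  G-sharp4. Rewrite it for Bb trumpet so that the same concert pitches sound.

First find concert pitch: the Eb alto saxophone sounds a major sixth below written, so E-flat5 A4 G-sharp4 sounds Gb4 C4 B3.
Then write for Bb trumpet: it sounds a major second below written, so the part must be a major second above concert.
Gb4 → Ab4
C4 → D4
B3 → C#4

Ab4 D4 C#4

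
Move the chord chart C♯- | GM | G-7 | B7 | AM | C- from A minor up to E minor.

G#- DM D-7 F#7 EM G-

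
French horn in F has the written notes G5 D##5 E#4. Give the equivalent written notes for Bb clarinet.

D5 A##4 B#3

First find concert pitch: the French horn in F sounds a perfect fifth below written, so G5 D##5 E#4 sounds C5 G##4 A#3.
Then write for Bb clarinet: it sounds a major second below written, so the part must be a major second above concert.
C5 → D5
G##4 → A##4
A#3 → B#3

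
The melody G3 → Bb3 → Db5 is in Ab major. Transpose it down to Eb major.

Ab major to Eb major down is a perfect fourth, so every note moves down by that interval.
G3 -> D3
Bb3 -> F3
Db5 -> Ab4

D3 F3 Ab4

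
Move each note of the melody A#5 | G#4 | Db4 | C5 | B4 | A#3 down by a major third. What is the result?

F#5 E4 Bbb3 Ab4 G4 F#3

A#5 → F#5
G#4 → E4
Db4 → Bbb3
C5 → Ab4
B4 → G4
A#3 → F#3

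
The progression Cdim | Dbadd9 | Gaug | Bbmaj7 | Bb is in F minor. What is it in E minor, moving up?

F minor up to E minor is a major seventh; each chord root moves by that interval while the quality stays the same.
Cdim: root C up a major seventh → B, giving Bdim.
Dbadd9: root Db up a major seventh → C, giving Cadd9.
Gaug: root G up a major seventh → F#, giving F#aug.
Bbmaj7: root Bb up a major seventh → A, giving Amaj7.
Bb: root Bb up a major seventh → A, giving A.

Bdim Cadd9 F#aug Amaj7 A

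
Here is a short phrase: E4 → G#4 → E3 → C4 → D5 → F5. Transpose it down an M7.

E4: a seventh down reaches F, and 11 semitones makes it F3.
G#4 down a major seventh is A3.
A major seventh down from E3 gives F2.
C4: a seventh down reaches D, and 11 semitones makes it Db3.
D5 down a major seventh is Eb4.
F5 down a major seventh is Gb4.

F3 A3 F2 Db3 Eb4 Gb4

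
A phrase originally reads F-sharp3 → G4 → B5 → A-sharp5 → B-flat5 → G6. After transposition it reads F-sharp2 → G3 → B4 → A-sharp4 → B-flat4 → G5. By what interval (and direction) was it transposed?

down a perfect octave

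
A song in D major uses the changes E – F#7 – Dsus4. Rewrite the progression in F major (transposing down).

G A7 Fsus4

D major down to F major is a major sixth; each chord root moves by that interval while the quality stays the same.
E: root E down a major sixth → G, giving G.
F#7: root F# down a major sixth → A, giving A7.
Dsus4: root D down a major sixth → F, giving Fsus4.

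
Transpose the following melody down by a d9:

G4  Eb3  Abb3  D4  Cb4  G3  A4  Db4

F##3 D#2 G2 C##3 B2 F##2 G##3 C#3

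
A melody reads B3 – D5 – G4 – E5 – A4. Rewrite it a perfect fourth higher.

E4 G5 C5 A5 D5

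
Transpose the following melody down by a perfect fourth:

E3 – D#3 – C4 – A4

B2 A#2 G3 E4

A perfect fourth down from E3 gives B2.
D#3 down a perfect fourth is A#2.
C4 down a perfect fourth is G3.
A4 down a perfect fourth is E4.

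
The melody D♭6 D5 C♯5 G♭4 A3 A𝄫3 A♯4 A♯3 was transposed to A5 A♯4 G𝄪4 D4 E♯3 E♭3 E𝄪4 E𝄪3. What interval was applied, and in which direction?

Take the first pair: Db6 → A5. D to A spans 4 letter names, so the interval is some kind of fourth.
A5 to Db6 is 4 semitones, which makes it a diminished fourth; the second version is lower, so the direction is down.
Checking another pair — A#3 → E##3 — gives the same interval.

down a diminished fourth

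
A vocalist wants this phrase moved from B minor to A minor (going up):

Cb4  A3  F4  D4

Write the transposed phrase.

From B up to A is a minor seventh; apply that to each pitch.
Cb4 -> Bbb4
A3 -> G4
F4 -> Eb5
D4 -> C5

Bbb4 G4 Eb5 C5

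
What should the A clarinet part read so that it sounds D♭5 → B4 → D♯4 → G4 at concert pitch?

Fb5 D5 F#4 Bb4

The A clarinet sounds a minor third below written, so the written part must be a minor third above concert — transpose each note up.
Db5 gives Fb5
B4 gives D5
D#4 gives F#4
G4 gives Bb4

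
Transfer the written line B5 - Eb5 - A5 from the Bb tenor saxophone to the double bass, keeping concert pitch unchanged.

A5 Db5 G5

First find concert pitch: the Bb tenor saxophone sounds a major ninth below written, so B5 Eb5 A5 sounds A4 Db4 G4.
Then write for double bass: it sounds a perfect octave below written, so the part must be a perfect octave above concert.
A4 → A5
Db4 → Db5
G4 → G5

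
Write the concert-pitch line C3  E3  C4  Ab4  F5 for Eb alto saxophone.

The Eb alto saxophone sounds a major sixth below written, so the written part must be a major sixth above concert — transpose each note up.
C3 gives A3
E3 gives C#4
C4 gives A4
Ab4 gives F5
F5 gives D6

A3 C#4 A4 F5 D6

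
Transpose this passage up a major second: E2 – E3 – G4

F#2 F#3 A4

E2 to F#2
E3 to F#3
G4 to A4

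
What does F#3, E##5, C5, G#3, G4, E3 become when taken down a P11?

F#3 -> C#2
E##5 -> B##3
C5 -> G3
G#3 -> D#2
G4 -> D3
E3 -> B1

C#2 B##3 G3 D#2 D3 B1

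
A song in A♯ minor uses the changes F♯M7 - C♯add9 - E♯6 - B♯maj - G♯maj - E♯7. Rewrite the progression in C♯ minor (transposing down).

A♯ minor down to C♯ minor is a major sixth; each chord root moves by that interval while the quality stays the same.
F♯M7: root F♯ down a major sixth → A, giving AM7.
C♯add9: root C♯ down a major sixth → E, giving Eadd9.
E♯6: root E♯ down a major sixth → G#, giving G#6.
B♯maj: root B♯ down a major sixth → D#, giving D#maj.
G♯maj: root G♯ down a major sixth → B, giving Bmaj.
E♯7: root E♯ down a major sixth → G#, giving G#7.

AM7 Eadd9 G#6 D#maj Bmaj G#7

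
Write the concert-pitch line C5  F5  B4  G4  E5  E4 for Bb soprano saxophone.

D5 G5 C#5 A4 F#5 F#4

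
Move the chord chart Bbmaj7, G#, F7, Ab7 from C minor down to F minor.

C minor down to F minor is a perfect fifth; each chord root moves by that interval while the quality stays the same.
Bbmaj7: root Bb down a perfect fifth → Eb, giving Ebmaj7.
G#: root G# down a perfect fifth → C#, giving C#.
F7: root F down a perfect fifth → Bb, giving Bb7.
Ab7: root Ab down a perfect fifth → Db, giving Db7.

Ebmaj7 C# Bb7 Db7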